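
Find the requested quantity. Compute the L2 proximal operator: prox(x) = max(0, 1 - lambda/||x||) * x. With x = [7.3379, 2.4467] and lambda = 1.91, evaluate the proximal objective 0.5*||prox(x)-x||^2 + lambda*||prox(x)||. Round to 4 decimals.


Step 1: Compute ||x||.
||x|| = 7.7351
Step 2: Compute scaling factor.
scale = max(0, 1 - 1.91/7.7351) = 0.7531
Step 3: prox(x) = [5.526, 1.8425]
||prox(x)|| = 5.8251
Step 4: Proximal objective.
0.5*||prox-x||^2 = 1.8241
lambda*||prox|| = 11.1259
Total = 12.9499


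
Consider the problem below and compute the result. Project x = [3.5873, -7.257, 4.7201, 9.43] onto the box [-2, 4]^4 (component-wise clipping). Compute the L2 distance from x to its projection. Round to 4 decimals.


Project each component onto [-2, 4].
clip(3.5873) = 3.5873, clip(-7.257) = -2.0, clip(4.7201) = 4.0, clip(9.43) = 4.0
Projection = [3.5873, -2.0, 4.0, 4.0]
Squared diffs: [0.0, 27.636, 0.5185, 29.4849]
Distance = sqrt(57.6394) = 7.5921


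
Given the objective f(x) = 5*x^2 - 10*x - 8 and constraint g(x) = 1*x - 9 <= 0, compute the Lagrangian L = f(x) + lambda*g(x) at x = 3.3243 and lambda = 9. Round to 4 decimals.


Step 1: Evaluate f(x).
f(3.3243) = 5*3.3243^2 - 10*3.3243 - 8 = 14.0119
Step 2: Evaluate g(x).
g(3.3243) = 1*3.3243 - 9 = -5.6757
Step 3: Compute Lagrangian.
L = 14.0119 + 9*-5.6757 = -37.0694


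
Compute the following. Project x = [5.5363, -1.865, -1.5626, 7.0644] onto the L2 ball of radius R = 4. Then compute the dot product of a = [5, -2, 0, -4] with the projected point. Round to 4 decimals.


Step 1: Compute ||x|| (intermediates to 6 decimals).
||x|| = sqrt(5.5363^2 + (-1.865)^2 + (-1.5626)^2 + 7.0644^2) = 9.299264
Step 2: Project.
Since ||x|| > R, scale = R/||x|| = 4/9.299264 = 0.430142, proj(x) = scale * x
proj(x) = [2.381395, -0.802215, -0.67214, 3.038695]
Step 3: Dot product.
a^T * proj(x) = 5*2.381395 - 2*(-0.802215) + 0*(-0.67214) - 4*3.038695 = 1.3566


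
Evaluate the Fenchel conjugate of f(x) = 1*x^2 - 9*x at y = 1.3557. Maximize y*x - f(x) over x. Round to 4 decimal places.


f*(y) = sup_x {y*x - a*x^2 - b*x} = sup_x {(y-b)*x - a*x^2}
FOC: (y - b) - 2a*x = 0 => x* = (y - b)/(2a)
x* = (1.3557 + 9)/(2*1) = 5.1779
f*(1.3557) = (y-b)^2/(4a) = (1.3557 + 9)^2/(4*1)
= 107.2405/4 = 26.8101


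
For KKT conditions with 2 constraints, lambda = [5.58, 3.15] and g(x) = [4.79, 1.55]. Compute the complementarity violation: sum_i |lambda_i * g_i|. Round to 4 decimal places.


KKT complementary slackness check:
lambda_1 * g_1 = 5.58 * 4.79 = 26.7282
lambda_2 * g_2 = 3.15 * 1.55 = 4.8825
Total violation = 26.7282 + 4.8825 = 31.6107


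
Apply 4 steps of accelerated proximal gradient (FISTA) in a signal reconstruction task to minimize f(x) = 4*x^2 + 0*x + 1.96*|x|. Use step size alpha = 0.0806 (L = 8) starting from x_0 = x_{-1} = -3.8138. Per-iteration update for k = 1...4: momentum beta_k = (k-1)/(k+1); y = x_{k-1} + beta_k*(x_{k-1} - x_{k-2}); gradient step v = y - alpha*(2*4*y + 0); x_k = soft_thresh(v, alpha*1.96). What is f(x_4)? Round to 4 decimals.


FISTA on f(x) = 4*x^2 + 0*x + 1.96*|x|
L = 8, alpha = 0.0806
Iteration 1: beta = 0.0, y = -3.8138 + 0.0*(-3.8138 + 3.8138) = -3.8138
  grad(y) = -30.5104, v = y - alpha*grad = -1.3547
  prox(v) = soft_thresh(-1.3547, 0.158) = -1.1967
Iteration 2: beta = 0.3333, y = -1.1967 + 0.3333*(-1.1967 + 3.8138) = -0.3243
  grad(y) = -2.5945, v = y - alpha*grad = -0.1152
  prox(v) = soft_thresh(-0.1152, 0.158) = 0.0
Iteration 3: beta = 0.5, y = 0.0 + 0.5*(0.0 + 1.1967) = 0.5983
  grad(y) = 4.7867, v = y - alpha*grad = 0.2125
  prox(v) = soft_thresh(0.2125, 0.158) = 0.0546
Iteration 4: beta = 0.6, y = 0.0546 + 0.6*(0.0546 - 0.0) = 0.0873
  grad(y) = 0.6983, v = y - alpha*grad = 0.031
  prox(v) = soft_thresh(0.031, 0.158) = 0.0
f(x_4) = 4*0.0^2 + 0*0.0 + 1.96*|0.0| = 0.0


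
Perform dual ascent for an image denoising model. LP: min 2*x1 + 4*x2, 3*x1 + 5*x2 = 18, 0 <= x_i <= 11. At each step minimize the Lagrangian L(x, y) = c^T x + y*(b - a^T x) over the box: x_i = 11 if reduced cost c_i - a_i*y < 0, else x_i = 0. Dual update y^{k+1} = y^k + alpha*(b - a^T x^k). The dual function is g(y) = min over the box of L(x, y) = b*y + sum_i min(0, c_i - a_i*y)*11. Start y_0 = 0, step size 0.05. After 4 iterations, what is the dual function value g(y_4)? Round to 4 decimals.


Dual ascent for LP: min 2*x1 + 4*x2, 3*x1 + 5*x2 = 18, 0 <= x_i <= 11
Step 1: y^k = 0.0, reduced costs: (2.0, 4.0)
  x^k = (0.0, 0.0), subgradient = b - a^T x = 18.0
  y^{k+1} = 0.0 + 0.05*18.0 = 0.9
Step 2: y^k = 0.9, reduced costs: (-0.7, -0.5)
  x^k = (11.0, 11.0), subgradient = b - a^T x = -70.0
  y^{k+1} = 0.9 + 0.05*-70.0 = -2.6
Step 3: y^k = -2.6, reduced costs: (9.8, 17.0)
  x^k = (0.0, 0.0), subgradient = b - a^T x = 18.0
  y^{k+1} = -2.6 + 0.05*18.0 = -1.7
Step 4: y^k = -1.7, reduced costs: (7.1, 12.5)
  x^k = (0.0, 0.0), subgradient = b - a^T x = 18.0
  y^{k+1} = -1.7 + 0.05*18.0 = -0.8
Dual objective at y_4 = -0.8: reduced costs (4.4, 8.0), box minimizer x = (0.0, 0.0)
g(y_4) = b*y + (c1 - a1*y)*x1 + (c2 - a2*y)*x2 = 18*(-0.8) + 4.4*0.0 + 8.0*0.0 = -14.4 + 0.0 + 0.0 = -14.4


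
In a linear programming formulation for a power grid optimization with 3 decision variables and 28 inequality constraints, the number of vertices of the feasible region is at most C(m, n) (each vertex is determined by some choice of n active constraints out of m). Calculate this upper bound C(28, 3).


Each vertex corresponds to some choice of n active constraints out of m, so the number of vertices is at most C(m, n) = m! / (n!(m-n)!).
m = 28, n = 3
Numerator: 28 * 27 * 26
Denominator: 3! = 6
C(28, 3) = 3276


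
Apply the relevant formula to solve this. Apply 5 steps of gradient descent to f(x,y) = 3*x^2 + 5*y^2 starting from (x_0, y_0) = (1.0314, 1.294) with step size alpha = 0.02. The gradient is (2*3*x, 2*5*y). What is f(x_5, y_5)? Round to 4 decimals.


Gradient descent on f(x,y) = 3*x^2 + 5*y^2.
Starting point: (1.0314, 1.294), alpha = 0.02
Step 1: grad_x = 2*3*1.0314 = 6.1884, grad_y = 2*5*1.294 = 12.94
  x_1 = 1.0314 - 0.02*6.1884 = 0.9076
  y_1 = 1.294 - 0.02*12.94 = 1.0352
Step 2: grad_x = 2*3*0.9076 = 5.4458, grad_y = 2*5*1.0352 = 10.352
  x_2 = 0.9076 - 0.02*5.4458 = 0.7987
  y_2 = 1.0352 - 0.02*10.352 = 0.8282
Step 3: grad_x = 2*3*0.7987 = 4.7923, grad_y = 2*5*0.8282 = 8.2816
  x_3 = 0.7987 - 0.02*4.7923 = 0.7029
  y_3 = 0.8282 - 0.02*8.2816 = 0.6625
Step 4: grad_x = 2*3*0.7029 = 4.2172, grad_y = 2*5*0.6625 = 6.6253
  x_4 = 0.7029 - 0.02*4.2172 = 0.6185
  y_4 = 0.6625 - 0.02*6.6253 = 0.53
Step 5: grad_x = 2*3*0.6185 = 3.7112, grad_y = 2*5*0.53 = 5.3002
  x_5 = 0.6185 - 0.02*3.7112 = 0.5443
  y_5 = 0.53 - 0.02*5.3002 = 0.424
f(0.5443, 0.424) = 3*0.5443^2 + 5*0.424^2 = 1.7878


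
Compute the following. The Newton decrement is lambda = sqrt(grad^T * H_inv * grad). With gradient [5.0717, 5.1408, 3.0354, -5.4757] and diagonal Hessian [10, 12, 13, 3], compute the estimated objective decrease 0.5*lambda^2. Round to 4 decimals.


Step 1: H is diagonal, so H^(-1) * g = [0.5072, 0.4284, 0.2335, -1.8252].
Step 2: g^T H^(-1) g = sum_i g_i^2 / H_ii
  = (5.0717)^2/10 + (5.1408)^2/12 + (3.0354)^2/13 + (-5.4757)^2/3
  = 2.5722 + 2.2023 + 0.7087 + 9.9944 = 15.4777
Step 3: Objective decrease = 0.5 * g^T H^(-1) g = 7.7389


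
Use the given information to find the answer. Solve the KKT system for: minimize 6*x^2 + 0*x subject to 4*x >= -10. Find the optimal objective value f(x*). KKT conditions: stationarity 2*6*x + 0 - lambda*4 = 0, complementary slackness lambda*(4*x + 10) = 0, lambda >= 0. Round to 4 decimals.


Step 1: Try lambda = 0 (constraint inactive).
Stationarity: 2*6*x + 0 = 0
x* = 0/(2*6) = 0.0
Check constraint: 4*0.0 = 0.0 >= -10 -- satisfied.
Step 2: Compute optimal value.
f(x*) = 6*0.0^2 + 0*0.0 = 0.0


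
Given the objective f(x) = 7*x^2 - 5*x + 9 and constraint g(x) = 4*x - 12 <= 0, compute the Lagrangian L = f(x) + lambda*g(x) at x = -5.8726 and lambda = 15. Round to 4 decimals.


Step 1: Evaluate f(x).
f(-5.8726) = 7*(-5.8726)^2 - 5*(-5.8726) + 9 = 279.775
Step 2: Evaluate g(x).
g(-5.8726) = 4*-5.8726 - 12 = -35.4904
Step 3: Compute Lagrangian.
L = 279.775 + 15*-35.4904 = -252.581


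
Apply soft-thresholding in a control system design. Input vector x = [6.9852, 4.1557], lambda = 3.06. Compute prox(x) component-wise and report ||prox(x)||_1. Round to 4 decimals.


Soft-thresholding with lambda = 3.06:
prox(6.9852) = sign(6.9852)*max(|6.9852| - 3.06, 0) = 3.9252
prox(4.1557) = sign(4.1557)*max(|4.1557| - 3.06, 0) = 1.0957
prox(x) = [3.9252, 1.0957]
||prox(x)||_1 = 3.9252 + 1.0957 = 5.0209


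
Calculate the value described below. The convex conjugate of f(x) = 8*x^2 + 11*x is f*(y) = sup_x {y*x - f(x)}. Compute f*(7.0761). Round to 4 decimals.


f*(y) = sup_x {y*x - a*x^2 - b*x} = sup_x {(y-b)*x - a*x^2}
FOC: (y - b) - 2a*x = 0 => x* = (y - b)/(2a)
x* = (7.0761 - 11)/(2*8) = -0.2452
f*(7.0761) = (y-b)^2/(4a) = (7.0761 - 11)^2/(4*8)
= 15.397/32 = 0.4812


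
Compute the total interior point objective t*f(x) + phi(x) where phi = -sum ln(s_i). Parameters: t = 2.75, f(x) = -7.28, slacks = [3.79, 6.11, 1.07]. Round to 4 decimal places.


Step 1: Compute log-barrier.
ln values: [1.3324, 1.8099, 0.0677]
phi = -(1.3324 + 1.8099 + 0.0677) = -3.21
Step 2: Compute augmented objective.
t*f(x) = 2.75*-7.28 = -20.02
Total = -20.02 - 3.21 = -23.23


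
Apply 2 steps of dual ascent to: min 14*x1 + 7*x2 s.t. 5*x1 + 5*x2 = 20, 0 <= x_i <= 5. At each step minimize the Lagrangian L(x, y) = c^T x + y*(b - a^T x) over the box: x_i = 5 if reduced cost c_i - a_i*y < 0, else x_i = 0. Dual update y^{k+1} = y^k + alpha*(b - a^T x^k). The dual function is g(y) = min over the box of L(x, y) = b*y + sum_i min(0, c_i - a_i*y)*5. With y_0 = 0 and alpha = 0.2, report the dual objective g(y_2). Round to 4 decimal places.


Dual ascent for LP: min 14*x1 + 7*x2, 5*x1 + 5*x2 = 20, 0 <= x_i <= 5
Step 1: y^k = 0.0, reduced costs: (14.0, 7.0)
  x^k = (0.0, 0.0), subgradient = b - a^T x = 20.0
  y^{k+1} = 0.0 + 0.2*20.0 = 4.0
Step 2: y^k = 4.0, reduced costs: (-6.0, -13.0)
  x^k = (5.0, 5.0), subgradient = b - a^T x = -30.0
  y^{k+1} = 4.0 + 0.2*-30.0 = -2.0
Dual objective at y_2 = -2.0: reduced costs (24.0, 17.0), box minimizer x = (0.0, 0.0)
g(y_2) = b*y + (c1 - a1*y)*x1 + (c2 - a2*y)*x2 = 20*(-2.0) + 24.0*0.0 + 17.0*0.0 = -40.0 + 0.0 + 0.0 = -40.0


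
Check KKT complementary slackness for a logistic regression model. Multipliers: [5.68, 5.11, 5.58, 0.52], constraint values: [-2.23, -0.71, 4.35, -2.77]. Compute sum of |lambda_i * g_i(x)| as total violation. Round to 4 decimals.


KKT complementary slackness check:
lambda_1 * g_1 = 5.68 * -2.23 = -12.6664
lambda_2 * g_2 = 5.11 * -0.71 = -3.6281
lambda_3 * g_3 = 5.58 * 4.35 = 24.273
lambda_4 * g_4 = 0.52 * -2.77 = -1.4404
Total violation = 12.6664 + 3.6281 + 24.273 + 1.4404 = 42.0079


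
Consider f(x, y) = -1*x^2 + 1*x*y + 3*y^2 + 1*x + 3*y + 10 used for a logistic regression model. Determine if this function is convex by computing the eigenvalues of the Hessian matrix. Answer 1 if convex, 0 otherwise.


The Hessian of f(x,y) = -1*x^2 + 1*x*y + 3*y^2 + 1*x + 3*y + 10 is:
H = [[-2, 1], [1, 6]]
Trace = -2 + 6 = 4
Determinant = -2*6 - (1)^2 = -13
Discriminant = (4)^2 - 4*-13 = 68.0
Eigenvalues: lambda_1 = -2.1231, lambda_2 = 6.1231
The function is not convex.

0


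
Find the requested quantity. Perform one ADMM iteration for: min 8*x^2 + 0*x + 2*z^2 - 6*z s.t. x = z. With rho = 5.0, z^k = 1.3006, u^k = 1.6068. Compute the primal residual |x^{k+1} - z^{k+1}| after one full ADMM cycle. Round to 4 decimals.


ADMM iteration with rho = 5.0, z^k = 1.3006, u^k = 1.6068
Step 1: x-update.
Minimize 8*x^2 + 0*x + (5.0/2)*(x - 1.3006 + 1.6068)^2
FOC: (2*8 + 5.0)*x = 0 + 5.0*(1.3006 - 1.6068)
x^{k+1} = -0.0729
Step 2: z-update.
Minimize 2*z^2 - 6*z + (5.0/2)*(-0.0729 - z + 1.6068)^2
FOC: (2*2 + 5.0)*z = 6 + 5.0*(-0.0729 + 1.6068)
z^{k+1} = 1.5188
Step 3: u-update.
u^{k+1} = 1.6068 - 0.0729 - 1.5188 = 0.0151
Step 4: Primal residual = |-0.0729 - 1.5188| = 1.5917


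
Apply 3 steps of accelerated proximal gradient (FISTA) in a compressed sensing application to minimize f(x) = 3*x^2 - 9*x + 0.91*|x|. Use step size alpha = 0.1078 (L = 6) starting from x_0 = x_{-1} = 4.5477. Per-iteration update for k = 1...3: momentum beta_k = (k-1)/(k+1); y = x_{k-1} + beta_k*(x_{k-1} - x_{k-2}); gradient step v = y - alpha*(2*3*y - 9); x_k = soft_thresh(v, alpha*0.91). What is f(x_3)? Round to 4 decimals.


FISTA on f(x) = 3*x^2 - 9*x + 0.91*|x|
L = 6, alpha = 0.1078
Iteration 1: beta = 0.0, y = 4.5477 + 0.0*(4.5477 - 4.5477) = 4.5477
  grad(y) = 18.2862, v = y - alpha*grad = 2.5764
  prox(v) = soft_thresh(2.5764, 0.0981) = 2.4783
Iteration 2: beta = 0.3333, y = 2.4783 + 0.3333*(2.4783 - 4.5477) = 1.7886
  grad(y) = 1.7314, v = y - alpha*grad = 1.6019
  prox(v) = soft_thresh(1.6019, 0.0981) = 1.5038
Iteration 3: beta = 0.5, y = 1.5038 + 0.5*(1.5038 - 2.4783) = 1.0166
  grad(y) = -2.9006, v = y - alpha*grad = 1.3292
  prox(v) = soft_thresh(1.3292, 0.0981) = 1.2312
f(x_3) = 3*1.2312^2 - 9*1.2312 + 0.91*|1.2312| = -5.4128


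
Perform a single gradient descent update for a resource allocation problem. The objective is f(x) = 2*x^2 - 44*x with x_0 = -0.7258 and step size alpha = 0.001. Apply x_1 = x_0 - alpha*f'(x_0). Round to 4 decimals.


We compute the gradient at x_0 and apply the update.
f'(x) = 4*x - 44
f'(-0.7258) = 4*-0.7258 - 44 = -46.9032
x_1 = -0.7258 - 0.001*-46.9032 = -0.6789


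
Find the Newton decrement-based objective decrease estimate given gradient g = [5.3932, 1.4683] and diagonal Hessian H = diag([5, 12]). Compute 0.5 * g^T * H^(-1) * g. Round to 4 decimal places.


Step 1: H is diagonal, so H^(-1) * g = [1.0786, 0.1224].
Step 2: g^T H^(-1) g = sum_i g_i^2 / H_ii
  = (5.3932)^2/5 + (1.4683)^2/12
  = 5.8173 + 0.1797 = 5.997
Step 3: Objective decrease = 0.5 * g^T H^(-1) g = 2.9985


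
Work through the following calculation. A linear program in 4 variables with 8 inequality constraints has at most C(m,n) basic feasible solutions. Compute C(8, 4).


Each vertex corresponds to some choice of n active constraints out of m, so the number of vertices is at most C(m, n) = m! / (n!(m-n)!).
m = 8, n = 4
Numerator: 8 * 7 * 6 * 5
Denominator: 4! = 24
C(8, 4) = 70


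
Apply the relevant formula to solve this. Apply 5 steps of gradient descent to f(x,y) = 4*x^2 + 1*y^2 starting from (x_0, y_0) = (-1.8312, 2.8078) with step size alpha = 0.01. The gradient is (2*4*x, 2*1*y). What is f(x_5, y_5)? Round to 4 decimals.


Gradient descent on f(x,y) = 4*x^2 + 1*y^2.
Starting point: (-1.8312, 2.8078), alpha = 0.01
Step 1: grad_x = 2*4*-1.8312 = -14.6496, grad_y = 2*1*2.8078 = 5.6156
  x_1 = -1.8312 - 0.01*-14.6496 = -1.6847
  y_1 = 2.8078 - 0.01*5.6156 = 2.7516
Step 2: grad_x = 2*4*-1.6847 = -13.4776, grad_y = 2*1*2.7516 = 5.5033
  x_2 = -1.6847 - 0.01*-13.4776 = -1.5499
  y_2 = 2.7516 - 0.01*5.5033 = 2.6966
Step 3: grad_x = 2*4*-1.5499 = -12.3994, grad_y = 2*1*2.6966 = 5.3932
  x_3 = -1.5499 - 0.01*-12.3994 = -1.4259
  y_3 = 2.6966 - 0.01*5.3932 = 2.6427
Step 4: grad_x = 2*4*-1.4259 = -11.4075, grad_y = 2*1*2.6427 = 5.2854
  x_4 = -1.4259 - 0.01*-11.4075 = -1.3119
  y_4 = 2.6427 - 0.01*5.2854 = 2.5898
Step 5: grad_x = 2*4*-1.3119 = -10.4949, grad_y = 2*1*2.5898 = 5.1797
  x_5 = -1.3119 - 0.01*-10.4949 = -1.2069
  y_5 = 2.5898 - 0.01*5.1797 = 2.538
f(-1.2069, 2.538) = 4*(-1.2069)^2 + 1*2.538^2 = 12.2681


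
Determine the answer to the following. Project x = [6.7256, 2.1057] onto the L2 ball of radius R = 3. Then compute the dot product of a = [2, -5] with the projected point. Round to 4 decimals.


Step 1: Compute ||x|| (intermediates to 6 decimals).
||x|| = sqrt(6.7256^2 + 2.1057^2) = 7.047529
Step 2: Project.
Since ||x|| > R, scale = R/||x|| = 3/7.047529 = 0.425681, proj(x) = scale * x
proj(x) = [2.86296, 0.896356]
Step 3: Dot product.
a^T * proj(x) = 2*2.86296 - 5*0.896356 = 1.2441


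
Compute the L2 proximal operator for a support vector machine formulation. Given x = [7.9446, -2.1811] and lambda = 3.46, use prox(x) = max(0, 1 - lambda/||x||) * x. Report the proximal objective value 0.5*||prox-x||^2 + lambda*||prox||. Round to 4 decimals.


Step 1: Compute ||x||.
||x|| = 8.2386
Step 2: Compute scaling factor.
scale = max(0, 1 - 3.46/8.2386) = 0.58
Step 3: prox(x) = [4.6081, -1.2651]
||prox(x)|| = 4.7786
Step 4: Proximal objective.
0.5*||prox-x||^2 = 5.9858
lambda*||prox|| = 16.534
Total = 22.5196


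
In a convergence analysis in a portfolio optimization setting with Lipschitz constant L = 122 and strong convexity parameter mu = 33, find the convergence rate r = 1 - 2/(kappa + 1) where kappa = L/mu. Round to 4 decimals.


Step 1: Compute the condition number.
kappa = L/mu = 122/33 = 3.697
Step 2: Compute the convergence rate.
r = 1 - 2/(kappa + 1) = 1 - 2*mu/(L + mu) = (L - mu)/(L + mu) = 89/155 = 0.5742


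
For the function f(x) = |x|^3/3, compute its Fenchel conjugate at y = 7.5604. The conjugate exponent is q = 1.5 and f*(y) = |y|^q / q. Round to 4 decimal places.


The conjugate exponent q satisfies 1/p + 1/q = 1.
p = 3, so q = 3/(3 - 1) = 1.5
|y|^q = 7.5604^1.5 = 20.7882
f*(7.5604) = 20.7882 / 1.5 = 13.8588


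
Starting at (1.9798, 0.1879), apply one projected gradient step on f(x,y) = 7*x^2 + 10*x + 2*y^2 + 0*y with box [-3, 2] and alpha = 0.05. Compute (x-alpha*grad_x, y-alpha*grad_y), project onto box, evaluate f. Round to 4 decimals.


Step 1: Compute gradient at (1.9798, 0.1879).
grad_x = 2*7*1.9798 + 10 = 37.7172
grad_y = 2*2*0.1879 + 0 = 0.7516
Step 2: Gradient step.
x_raw = 1.9798 - 0.05*37.7172 = 0.0939
y_raw = 0.1879 - 0.05*0.7516 = 0.1503
Step 3: Project onto [-3, 2].
x_proj = clip(0.0939) = 0.0939
y_proj = clip(0.1503) = 0.1503
Step 4: Evaluate f.
f(0.0939, 0.1503) = 1.0464


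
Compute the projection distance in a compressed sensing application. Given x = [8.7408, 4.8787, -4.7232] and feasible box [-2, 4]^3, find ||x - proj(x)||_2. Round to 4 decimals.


Project each component onto [-2, 4].
clip(8.7408) = 4.0, clip(4.8787) = 4.0, clip(-4.7232) = -2.0
Projection = [4.0, 4.0, -2.0]
Squared diffs: [22.4752, 0.7721, 7.4158]
Distance = sqrt(30.6631) = 5.5374


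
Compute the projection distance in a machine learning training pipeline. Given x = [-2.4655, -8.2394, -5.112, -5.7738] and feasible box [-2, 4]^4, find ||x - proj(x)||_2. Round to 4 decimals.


Project each component onto [-2, 4].
clip(-2.4655) = -2.0, clip(-8.2394) = -2.0, clip(-5.112) = -2.0, clip(-5.7738) = -2.0
Projection = [-2.0, -2.0, -2.0, -2.0]
Squared diffs: [0.2167, 38.9301, 9.6845, 14.2416]
Distance = sqrt(63.0729) = 7.9418


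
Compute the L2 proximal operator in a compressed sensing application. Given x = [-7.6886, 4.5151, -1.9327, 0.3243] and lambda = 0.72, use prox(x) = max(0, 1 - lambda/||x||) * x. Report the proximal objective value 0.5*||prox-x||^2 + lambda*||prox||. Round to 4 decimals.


Step 1: Compute ||x||.
||x|| = 9.1291
Step 2: Compute scaling factor.
scale = max(0, 1 - 0.72/9.1291) = 0.9211
Step 3: prox(x) = [-7.0822, 4.159, -1.7803, 0.2987]
||prox(x)|| = 8.4091
Step 4: Proximal objective.
0.5*||prox-x||^2 = 0.2592
lambda*||prox|| = 6.0546
Total = 6.3138


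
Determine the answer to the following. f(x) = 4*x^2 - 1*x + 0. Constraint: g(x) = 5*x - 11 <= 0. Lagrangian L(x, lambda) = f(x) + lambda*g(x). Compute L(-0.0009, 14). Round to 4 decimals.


Step 1: Evaluate f(x).
f(-0.0009) = 4*(-0.0009)^2 - 1*(-0.0009) + 0 = 0.0009
Step 2: Evaluate g(x).
g(-0.0009) = 5*-0.0009 - 11 = -11.0045
Step 3: Compute Lagrangian.
L = 0.0009 + 14*-11.0045 = -154.0621


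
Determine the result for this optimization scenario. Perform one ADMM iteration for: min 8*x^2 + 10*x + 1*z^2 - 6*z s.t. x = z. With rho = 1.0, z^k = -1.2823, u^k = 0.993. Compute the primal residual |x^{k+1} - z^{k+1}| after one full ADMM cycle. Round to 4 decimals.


ADMM iteration with rho = 1.0, z^k = -1.2823, u^k = 0.993
Step 1: x-update.
Minimize 8*x^2 + 10*x + (1.0/2)*(x + 1.2823 + 0.993)^2
FOC: (2*8 + 1.0)*x = -10 + 1.0*(-1.2823 - 0.993)
x^{k+1} = -0.7221
Step 2: z-update.
Minimize 1*z^2 - 6*z + (1.0/2)*(-0.7221 - z + 0.993)^2
FOC: (2*1 + 1.0)*z = 6 + 1.0*(-0.7221 + 0.993)
z^{k+1} = 2.0903
Step 3: u-update.
u^{k+1} = 0.993 - 0.7221 - 2.0903 = -1.8194
Step 4: Primal residual = |-0.7221 - 2.0903| = 2.8124


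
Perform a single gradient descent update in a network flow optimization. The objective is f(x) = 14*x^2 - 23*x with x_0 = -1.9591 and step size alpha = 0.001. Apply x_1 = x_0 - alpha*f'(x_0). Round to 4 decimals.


We compute the gradient at x_0 and apply the update.
f'(x) = 28*x - 23
f'(-1.9591) = 28*-1.9591 - 23 = -77.8548
x_1 = -1.9591 - 0.001*-77.8548 = -1.8812


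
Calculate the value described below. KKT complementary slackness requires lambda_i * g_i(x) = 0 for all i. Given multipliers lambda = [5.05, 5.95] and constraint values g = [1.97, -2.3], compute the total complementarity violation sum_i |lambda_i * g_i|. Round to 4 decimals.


KKT complementary slackness check:
lambda_1 * g_1 = 5.05 * 1.97 = 9.9485
lambda_2 * g_2 = 5.95 * -2.3 = -13.685
Total violation = 9.9485 + 13.685 = 23.6335


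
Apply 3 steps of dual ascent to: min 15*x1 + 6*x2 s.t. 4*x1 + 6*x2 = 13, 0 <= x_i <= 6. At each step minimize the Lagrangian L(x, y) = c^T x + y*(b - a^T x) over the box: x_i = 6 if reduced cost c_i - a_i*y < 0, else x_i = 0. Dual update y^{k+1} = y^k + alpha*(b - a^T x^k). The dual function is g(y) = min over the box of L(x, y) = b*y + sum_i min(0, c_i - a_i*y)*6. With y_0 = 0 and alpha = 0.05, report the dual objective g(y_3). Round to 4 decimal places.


Dual ascent for LP: min 15*x1 + 6*x2, 4*x1 + 6*x2 = 13, 0 <= x_i <= 6
Step 1: y^k = 0.0, reduced costs: (15.0, 6.0)
  x^k = (0.0, 0.0), subgradient = b - a^T x = 13.0
  y^{k+1} = 0.0 + 0.05*13.0 = 0.65
Step 2: y^k = 0.65, reduced costs: (12.4, 2.1)
  x^k = (0.0, 0.0), subgradient = b - a^T x = 13.0
  y^{k+1} = 0.65 + 0.05*13.0 = 1.3
Step 3: y^k = 1.3, reduced costs: (9.8, -1.8)
  x^k = (0.0, 6.0), subgradient = b - a^T x = -23.0
  y^{k+1} = 1.3 + 0.05*-23.0 = 0.15
Dual objective at y_3 = 0.15: reduced costs (14.4, 5.1), box minimizer x = (0.0, 0.0)
g(y_3) = b*y + (c1 - a1*y)*x1 + (c2 - a2*y)*x2 = 13*0.15 + 14.4*0.0 + 5.1*0.0 = 1.95 + 0.0 + 0.0 = 1.95


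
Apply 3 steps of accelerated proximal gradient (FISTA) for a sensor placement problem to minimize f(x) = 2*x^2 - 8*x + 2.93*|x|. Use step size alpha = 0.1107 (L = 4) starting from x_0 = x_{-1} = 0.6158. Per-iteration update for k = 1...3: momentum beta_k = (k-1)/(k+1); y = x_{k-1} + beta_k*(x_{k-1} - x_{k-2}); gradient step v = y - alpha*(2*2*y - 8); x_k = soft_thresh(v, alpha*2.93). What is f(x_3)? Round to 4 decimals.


FISTA on f(x) = 2*x^2 - 8*x + 2.93*|x|
L = 4, alpha = 0.1107
Iteration 1: beta = 0.0, y = 0.6158 + 0.0*(0.6158 - 0.6158) = 0.6158
  grad(y) = -5.5368, v = y - alpha*grad = 1.2287
  prox(v) = soft_thresh(1.2287, 0.3244) = 0.9044
Iteration 2: beta = 0.3333, y = 0.9044 + 0.3333*(0.9044 - 0.6158) = 1.0006
  grad(y) = -3.9977, v = y - alpha*grad = 1.4431
  prox(v) = soft_thresh(1.4431, 0.3244) = 1.1188
Iteration 3: beta = 0.5, y = 1.1188 + 0.5*(1.1188 - 0.9044) = 1.226
  grad(y) = -3.0962, v = y - alpha*grad = 1.5687
  prox(v) = soft_thresh(1.5687, 0.3244) = 1.2444
f(x_3) = 2*1.2444^2 - 8*1.2444 + 2.93*|1.2444| = -3.212


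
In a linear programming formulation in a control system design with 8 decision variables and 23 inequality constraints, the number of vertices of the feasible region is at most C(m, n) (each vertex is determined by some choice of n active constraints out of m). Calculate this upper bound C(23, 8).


Each vertex corresponds to some choice of n active constraints out of m, so the number of vertices is at most C(m, n) = m! / (n!(m-n)!).
m = 23, n = 8
Numerator: 23 * 22 * 21 * 20 * 19 * 18 * 17 * 16
Denominator: 8! = 40320
C(23, 8) = 490314


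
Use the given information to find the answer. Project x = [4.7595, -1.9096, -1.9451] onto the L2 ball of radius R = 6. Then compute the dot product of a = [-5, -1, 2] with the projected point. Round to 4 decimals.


Step 1: Compute ||x|| (intermediates to 6 decimals).
||x|| = sqrt(4.7595^2 + (-1.9096)^2 + (-1.9451)^2) = 5.484781
Step 2: Project.
Since ||x|| <= R, proj = x (no scaling needed).
proj(x) = [4.7595, -1.9096, -1.9451]
Step 3: Dot product.
a^T * proj(x) = -5*4.7595 - 1*(-1.9096) + 2*(-1.9451) = -25.7781


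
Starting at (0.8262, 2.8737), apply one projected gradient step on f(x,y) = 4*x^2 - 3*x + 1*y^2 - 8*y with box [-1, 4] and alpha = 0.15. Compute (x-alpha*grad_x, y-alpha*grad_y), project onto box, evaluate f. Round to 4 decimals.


Step 1: Compute gradient at (0.8262, 2.8737).
grad_x = 2*4*0.8262 - 3 = 3.6096
grad_y = 2*1*2.8737 - 8 = -2.2526
Step 2: Gradient step.
x_raw = 0.8262 - 0.15*3.6096 = 0.2848
y_raw = 2.8737 - 0.15*-2.2526 = 3.2116
Step 3: Project onto [-1, 4].
x_proj = clip(0.2848) = 0.2848
y_proj = clip(3.2116) = 3.2116
Step 4: Evaluate f.
f(0.2848, 3.2116) = -15.9083


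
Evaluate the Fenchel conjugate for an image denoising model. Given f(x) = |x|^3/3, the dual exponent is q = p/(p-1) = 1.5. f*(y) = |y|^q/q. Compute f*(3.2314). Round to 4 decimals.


The conjugate exponent q satisfies 1/p + 1/q = 1.
p = 3, so q = 3/(3 - 1) = 1.5
|y|^q = 3.2314^1.5 = 5.8088
f*(3.2314) = 5.8088 / 1.5 = 3.8725


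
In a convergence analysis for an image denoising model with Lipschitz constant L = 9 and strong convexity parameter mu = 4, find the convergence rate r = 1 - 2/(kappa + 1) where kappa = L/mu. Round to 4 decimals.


Step 1: Compute the condition number.
kappa = L/mu = 9/4 = 2.25
Step 2: Compute the convergence rate.
r = 1 - 2/(kappa + 1) = 1 - 2*mu/(L + mu) = (L - mu)/(L + mu) = 5/13 = 0.3846


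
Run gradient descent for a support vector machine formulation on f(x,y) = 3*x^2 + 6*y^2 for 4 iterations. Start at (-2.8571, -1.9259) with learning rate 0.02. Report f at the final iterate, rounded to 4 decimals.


Gradient descent on f(x,y) = 3*x^2 + 6*y^2.
Starting point: (-2.8571, -1.9259), alpha = 0.02
Step 1: grad_x = 2*3*-2.8571 = -17.1426, grad_y = 2*6*-1.9259 = -23.1108
  x_1 = -2.8571 - 0.02*-17.1426 = -2.5142
  y_1 = -1.9259 - 0.02*-23.1108 = -1.4637
Step 2: grad_x = 2*3*-2.5142 = -15.0855, grad_y = 2*6*-1.4637 = -17.5642
  x_2 = -2.5142 - 0.02*-15.0855 = -2.2125
  y_2 = -1.4637 - 0.02*-17.5642 = -1.1124
Step 3: grad_x = 2*3*-2.2125 = -13.2752, grad_y = 2*6*-1.1124 = -13.3488
  x_3 = -2.2125 - 0.02*-13.2752 = -1.947
  y_3 = -1.1124 - 0.02*-13.3488 = -0.8454
Step 4: grad_x = 2*3*-1.947 = -11.6822, grad_y = 2*6*-0.8454 = -10.1451
  x_4 = -1.947 - 0.02*-11.6822 = -1.7134
  y_4 = -0.8454 - 0.02*-10.1451 = -0.6425
f(-1.7134, -0.6425) = 3*(-1.7134)^2 + 6*(-0.6425)^2 = 11.2841


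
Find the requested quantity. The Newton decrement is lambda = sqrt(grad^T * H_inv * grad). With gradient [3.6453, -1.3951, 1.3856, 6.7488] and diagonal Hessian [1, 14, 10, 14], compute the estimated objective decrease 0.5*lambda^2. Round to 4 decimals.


Step 1: H is diagonal, so H^(-1) * g = [3.6453, -0.0997, 0.1386, 0.4821].
Step 2: g^T H^(-1) g = sum_i g_i^2 / H_ii
  = (3.6453)^2/1 + (-1.3951)^2/14 + (1.3856)^2/10 + (6.7488)^2/14
  = 13.2882 + 0.139 + 0.192 + 3.2533 = 16.8725
Step 3: Objective decrease = 0.5 * g^T H^(-1) g = 8.4363


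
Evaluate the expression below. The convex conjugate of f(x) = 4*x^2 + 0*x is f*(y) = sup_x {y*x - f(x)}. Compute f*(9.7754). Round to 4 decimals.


f*(y) = sup_x {y*x - a*x^2 - b*x} = sup_x {(y-b)*x - a*x^2}
FOC: (y - b) - 2a*x = 0 => x* = (y - b)/(2a)
x* = (9.7754 - 0)/(2*4) = 1.2219
f*(9.7754) = (y-b)^2/(4a) = (9.7754 - 0)^2/(4*4)
= 95.5584/16 = 5.9724


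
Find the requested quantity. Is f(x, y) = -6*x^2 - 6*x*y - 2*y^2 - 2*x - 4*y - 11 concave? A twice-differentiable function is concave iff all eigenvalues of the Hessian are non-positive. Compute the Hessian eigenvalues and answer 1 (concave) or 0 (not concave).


The Hessian of f(x,y) = -6*x^2 - 6*x*y - 2*y^2 - 2*x - 4*y - 11 is:
H = [[-12, -6], [-6, -4]]
Trace = -12 - 4 = -16
Determinant = -12*-4 - (-6)^2 = 12
Discriminant = (-16)^2 - 4*12 = 208.0
Eigenvalues: lambda_1 = -15.2111, lambda_2 = -0.7889
The function is concave.

1


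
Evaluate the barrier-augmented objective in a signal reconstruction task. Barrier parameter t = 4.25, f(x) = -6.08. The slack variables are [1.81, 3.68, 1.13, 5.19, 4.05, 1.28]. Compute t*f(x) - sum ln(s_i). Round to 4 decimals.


Step 1: Compute log-barrier.
ln values: [0.5933, 1.3029, 0.1222, 1.6467, 1.3987, 0.2469]
phi = -(0.5933 + 1.3029 + 0.1222 + 1.6467 + 1.3987 + 0.2469) = -5.3108
Step 2: Compute augmented objective.
t*f(x) = 4.25*-6.08 = -25.84
Total = -25.84 - 5.3108 = -31.1508


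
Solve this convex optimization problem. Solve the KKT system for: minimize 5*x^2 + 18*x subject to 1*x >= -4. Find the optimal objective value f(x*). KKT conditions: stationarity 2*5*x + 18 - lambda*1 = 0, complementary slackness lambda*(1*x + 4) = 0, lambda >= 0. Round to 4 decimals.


Step 1: Try lambda = 0 (constraint inactive).
Stationarity: 2*5*x + 18 = 0
x* = -18/(2*5) = -1.8
Check constraint: 1*-1.8 = -1.8 >= -4 -- satisfied.
Step 2: Compute optimal value.
f(x*) = 5*(-1.8)^2 + 18*(-1.8) = -16.2


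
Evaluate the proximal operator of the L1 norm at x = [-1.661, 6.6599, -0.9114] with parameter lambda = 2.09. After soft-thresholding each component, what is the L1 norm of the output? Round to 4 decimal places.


Soft-thresholding with lambda = 2.09:
prox(-1.661) = sign(-1.661)*max(|-1.661| - 2.09, 0) = 0.0
prox(6.6599) = sign(6.6599)*max(|6.6599| - 2.09, 0) = 4.5699
prox(-0.9114) = sign(-0.9114)*max(|-0.9114| - 2.09, 0) = 0.0
prox(x) = [0.0, 4.5699, 0.0]
||prox(x)||_1 = 0.0 + 4.5699 + 0.0 = 4.5699


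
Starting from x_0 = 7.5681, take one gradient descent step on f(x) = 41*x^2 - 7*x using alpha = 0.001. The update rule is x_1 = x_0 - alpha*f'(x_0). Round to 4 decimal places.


We compute the gradient at x_0 and apply the update.
f'(x) = 82*x - 7
f'(7.5681) = 82*7.5681 - 7 = 613.5842
x_1 = 7.5681 - 0.001*613.5842 = 6.9545


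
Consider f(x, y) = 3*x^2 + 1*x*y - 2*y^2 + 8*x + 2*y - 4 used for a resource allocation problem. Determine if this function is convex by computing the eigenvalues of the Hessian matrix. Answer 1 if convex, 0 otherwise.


The Hessian of f(x,y) = 3*x^2 + 1*x*y - 2*y^2 + 8*x + 2*y - 4 is:
H = [[6, 1], [1, -4]]
Trace = 6 - 4 = 2
Determinant = 6*-4 - (1)^2 = -25
Discriminant = (2)^2 - 4*-25 = 104.0
Eigenvalues: lambda_1 = -4.099, lambda_2 = 6.099
The function is not convex.

0


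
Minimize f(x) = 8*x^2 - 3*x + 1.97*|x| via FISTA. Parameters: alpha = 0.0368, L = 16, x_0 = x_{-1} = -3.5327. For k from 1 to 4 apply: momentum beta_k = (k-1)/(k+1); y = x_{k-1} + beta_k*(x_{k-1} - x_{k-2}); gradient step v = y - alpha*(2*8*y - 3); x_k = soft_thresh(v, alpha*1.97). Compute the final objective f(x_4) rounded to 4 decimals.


FISTA on f(x) = 8*x^2 - 3*x + 1.97*|x|
L = 16, alpha = 0.0368
Iteration 1: beta = 0.0, y = -3.5327 + 0.0*(-3.5327 + 3.5327) = -3.5327
  grad(y) = -59.5232, v = y - alpha*grad = -1.3422
  prox(v) = soft_thresh(-1.3422, 0.0725) = -1.2698
Iteration 2: beta = 0.3333, y = -1.2698 + 0.3333*(-1.2698 + 3.5327) = -0.5154
  grad(y) = -11.2469, v = y - alpha*grad = -0.1015
  prox(v) = soft_thresh(-0.1015, 0.0725) = -0.0291
Iteration 3: beta = 0.5, y = -0.0291 + 0.5*(-0.0291 + 1.2698) = 0.5913
  grad(y) = 6.4608, v = y - alpha*grad = 0.3535
  prox(v) = soft_thresh(0.3535, 0.0725) = 0.281
Iteration 4: beta = 0.6, y = 0.281 + 0.6*(0.281 + 0.0291) = 0.4671
  grad(y) = 4.4737, v = y - alpha*grad = 0.3025
  prox(v) = soft_thresh(0.3025, 0.0725) = 0.23
f(x_4) = 8*0.23^2 - 3*0.23 + 1.97*|0.23| = 0.1862


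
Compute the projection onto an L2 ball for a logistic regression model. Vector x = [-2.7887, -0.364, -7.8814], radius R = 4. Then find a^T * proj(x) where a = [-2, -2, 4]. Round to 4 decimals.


Step 1: Compute ||x|| (intermediates to 6 decimals).
||x|| = sqrt((-2.7887)^2 + (-0.364)^2 + (-7.8814)^2) = 8.368143
Step 2: Project.
Since ||x|| > R, scale = R/||x|| = 4/8.368143 = 0.478003, proj(x) = scale * x
proj(x) = [-1.333007, -0.173993, -3.767333]
Step 3: Dot product.
a^T * proj(x) = -2*(-1.333007) - 2*(-0.173993) + 4*(-3.767333) = -12.0553


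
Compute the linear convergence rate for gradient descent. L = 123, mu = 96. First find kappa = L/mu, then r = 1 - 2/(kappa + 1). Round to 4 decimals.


Step 1: Compute the condition number.
kappa = L/mu = 123/96 = 1.2813
Step 2: Compute the convergence rate.
r = 1 - 2/(kappa + 1) = 1 - 2*mu/(L + mu) = (L - mu)/(L + mu) = 27/219 = 0.1233


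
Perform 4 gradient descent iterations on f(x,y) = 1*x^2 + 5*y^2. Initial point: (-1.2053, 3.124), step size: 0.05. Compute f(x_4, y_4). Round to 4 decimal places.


Gradient descent on f(x,y) = 1*x^2 + 5*y^2.
Starting point: (-1.2053, 3.124), alpha = 0.05
Step 1: grad_x = 2*1*-1.2053 = -2.4106, grad_y = 2*5*3.124 = 31.24
  x_1 = -1.2053 - 0.05*-2.4106 = -1.0848
  y_1 = 3.124 - 0.05*31.24 = 1.562
Step 2: grad_x = 2*1*-1.0848 = -2.1695, grad_y = 2*5*1.562 = 15.62
  x_2 = -1.0848 - 0.05*-2.1695 = -0.9763
  y_2 = 1.562 - 0.05*15.62 = 0.781
Step 3: grad_x = 2*1*-0.9763 = -1.9526, grad_y = 2*5*0.781 = 7.81
  x_3 = -0.9763 - 0.05*-1.9526 = -0.8787
  y_3 = 0.781 - 0.05*7.81 = 0.3905
Step 4: grad_x = 2*1*-0.8787 = -1.7573, grad_y = 2*5*0.3905 = 3.905
  x_4 = -0.8787 - 0.05*-1.7573 = -0.7908
  y_4 = 0.3905 - 0.05*3.905 = 0.1953
f(-0.7908, 0.1953) = 1*(-0.7908)^2 + 5*0.1953^2 = 0.816


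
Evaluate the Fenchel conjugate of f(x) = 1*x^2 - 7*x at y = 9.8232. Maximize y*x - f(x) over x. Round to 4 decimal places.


f*(y) = sup_x {y*x - a*x^2 - b*x} = sup_x {(y-b)*x - a*x^2}
FOC: (y - b) - 2a*x = 0 => x* = (y - b)/(2a)
x* = (9.8232 + 7)/(2*1) = 8.4116
f*(9.8232) = (y-b)^2/(4a) = (9.8232 + 7)^2/(4*1)
= 283.0201/4 = 70.755


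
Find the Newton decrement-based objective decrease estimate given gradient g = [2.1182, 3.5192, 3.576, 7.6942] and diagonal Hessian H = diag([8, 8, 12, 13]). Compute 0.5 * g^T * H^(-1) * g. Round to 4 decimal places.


Step 1: H is diagonal, so H^(-1) * g = [0.2648, 0.4399, 0.298, 0.5919].
Step 2: g^T H^(-1) g = sum_i g_i^2 / H_ii
  = (2.1182)^2/8 + (3.5192)^2/8 + (3.576)^2/12 + (7.6942)^2/13
  = 0.5608 + 1.5481 + 1.0656 + 4.5539 = 7.7285
Step 3: Objective decrease = 0.5 * g^T H^(-1) g = 3.8642


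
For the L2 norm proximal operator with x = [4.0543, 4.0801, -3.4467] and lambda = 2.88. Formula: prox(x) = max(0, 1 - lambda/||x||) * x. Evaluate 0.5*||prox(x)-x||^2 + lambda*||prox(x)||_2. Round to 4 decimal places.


Step 1: Compute ||x||.
||x|| = 6.7055
Step 2: Compute scaling factor.
scale = max(0, 1 - 2.88/6.7055) = 0.5705
Step 3: prox(x) = [2.313, 2.3277, -1.9664]
||prox(x)|| = 3.8255
Step 4: Proximal objective.
0.5*||prox-x||^2 = 4.1472
lambda*||prox|| = 11.0174
Total = 15.1648


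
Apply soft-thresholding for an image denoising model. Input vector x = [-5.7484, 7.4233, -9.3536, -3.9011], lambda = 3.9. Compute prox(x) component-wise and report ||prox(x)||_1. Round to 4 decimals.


Soft-thresholding with lambda = 3.9:
prox(-5.7484) = sign(-5.7484)*max(|-5.7484| - 3.9, 0) = -1.8484
prox(7.4233) = sign(7.4233)*max(|7.4233| - 3.9, 0) = 3.5233
prox(-9.3536) = sign(-9.3536)*max(|-9.3536| - 3.9, 0) = -5.4536
prox(-3.9011) = sign(-3.9011)*max(|-3.9011| - 3.9, 0) = -0.0011
prox(x) = [-1.8484, 3.5233, -5.4536, -0.0011]
||prox(x)||_1 = 1.8484 + 3.5233 + 5.4536 + 0.0011 = 10.8264


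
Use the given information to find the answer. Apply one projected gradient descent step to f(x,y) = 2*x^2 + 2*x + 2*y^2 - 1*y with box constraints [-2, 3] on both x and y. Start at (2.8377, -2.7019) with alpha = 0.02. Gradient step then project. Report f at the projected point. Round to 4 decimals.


Step 1: Compute gradient at (2.8377, -2.7019).
grad_x = 2*2*2.8377 + 2 = 13.3508
grad_y = 2*2*-2.7019 - 1 = -11.8076
Step 2: Gradient step.
x_raw = 2.8377 - 0.02*13.3508 = 2.5707
y_raw = -2.7019 - 0.02*-11.8076 = -2.4657
Step 3: Project onto [-2, 3].
x_proj = clip(2.5707) = 2.5707
y_proj = clip(-2.4657) = -2.0
Step 4: Evaluate f.
f(2.5707, -2.0) = 28.3582


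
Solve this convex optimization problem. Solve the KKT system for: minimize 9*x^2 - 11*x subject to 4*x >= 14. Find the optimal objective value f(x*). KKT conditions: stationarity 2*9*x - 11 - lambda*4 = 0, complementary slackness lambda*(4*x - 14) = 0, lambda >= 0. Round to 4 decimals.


Step 1: Try lambda = 0 (constraint inactive).
x_unc = 11/(2*9) = 0.6111
Check: 4*0.6111 = 2.4444 < 14 -- violated!
Step 2: Constraint must be active: 4*x = 14
x* = 14/4 = 3.5
lambda = (2*9*3.5 - 11)/4 = 13.0
Step 3: Compute optimal value.
f(x*) = 9*3.5^2 - 11*3.5 = 71.75


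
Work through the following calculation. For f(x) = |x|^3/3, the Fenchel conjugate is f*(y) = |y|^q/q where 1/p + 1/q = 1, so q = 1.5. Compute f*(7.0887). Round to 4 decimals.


The conjugate exponent q satisfies 1/p + 1/q = 1.
p = 3, so q = 3/(3 - 1) = 1.5
|y|^q = 7.0887^1.5 = 18.8734
f*(7.0887) = 18.8734 / 1.5 = 12.5823


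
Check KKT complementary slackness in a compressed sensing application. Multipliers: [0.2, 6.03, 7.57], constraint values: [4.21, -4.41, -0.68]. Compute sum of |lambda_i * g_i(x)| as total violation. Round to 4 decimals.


KKT complementary slackness check:
lambda_1 * g_1 = 0.2 * 4.21 = 0.842
lambda_2 * g_2 = 6.03 * -4.41 = -26.5923
lambda_3 * g_3 = 7.57 * -0.68 = -5.1476
Total violation = 0.842 + 26.5923 + 5.1476 = 32.5819


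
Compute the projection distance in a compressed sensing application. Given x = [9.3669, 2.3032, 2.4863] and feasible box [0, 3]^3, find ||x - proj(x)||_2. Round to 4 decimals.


Project each component onto [0, 3].
clip(9.3669) = 3.0, clip(2.3032) = 2.3032, clip(2.4863) = 2.4863
Projection = [3.0, 2.3032, 2.4863]
Squared diffs: [40.5374, 0.0, 0.0]
Distance = sqrt(40.5374) = 6.3669


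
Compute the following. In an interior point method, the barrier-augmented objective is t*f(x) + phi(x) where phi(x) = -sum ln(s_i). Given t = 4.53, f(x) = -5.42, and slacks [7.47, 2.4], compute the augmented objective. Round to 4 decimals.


Step 1: Compute log-barrier.
ln values: [2.0109, 0.8755]
phi = -(2.0109 + 0.8755) = -2.8864
Step 2: Compute augmented objective.
t*f(x) = 4.53*-5.42 = -24.5526
Total = -24.5526 - 2.8864 = -27.439


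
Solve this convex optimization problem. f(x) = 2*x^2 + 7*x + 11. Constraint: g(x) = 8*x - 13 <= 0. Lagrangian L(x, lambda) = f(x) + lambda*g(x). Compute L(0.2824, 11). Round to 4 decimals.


Step 1: Evaluate f(x).
f(0.2824) = 2*0.2824^2 + 7*0.2824 + 11 = 13.1363
Step 2: Evaluate g(x).
g(0.2824) = 8*0.2824 - 13 = -10.7408
Step 3: Compute Lagrangian.
L = 13.1363 + 11*-10.7408 = -105.0125


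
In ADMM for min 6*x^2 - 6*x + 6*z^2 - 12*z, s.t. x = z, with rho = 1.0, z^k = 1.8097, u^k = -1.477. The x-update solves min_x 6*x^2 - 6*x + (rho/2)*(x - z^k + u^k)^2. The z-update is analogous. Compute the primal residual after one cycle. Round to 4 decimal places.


ADMM iteration with rho = 1.0, z^k = 1.8097, u^k = -1.477
Step 1: x-update.
Minimize 6*x^2 - 6*x + (1.0/2)*(x - 1.8097 - 1.477)^2
FOC: (2*6 + 1.0)*x = 6 + 1.0*(1.8097 + 1.477)
x^{k+1} = 0.7144
Step 2: z-update.
Minimize 6*z^2 - 12*z + (1.0/2)*(0.7144 - z - 1.477)^2
FOC: (2*6 + 1.0)*z = 12 + 1.0*(0.7144 - 1.477)
z^{k+1} = 0.8644
Step 3: u-update.
u^{k+1} = -1.477 + 0.7144 - 0.8644 = -1.6271
Step 4: Primal residual = |0.7144 - 0.8644| = 0.1501


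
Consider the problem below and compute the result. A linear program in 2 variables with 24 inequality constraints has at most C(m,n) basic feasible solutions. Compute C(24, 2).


Each vertex corresponds to some choice of n active constraints out of m, so the number of vertices is at most C(m, n) = m! / (n!(m-n)!).
m = 24, n = 2
Numerator: 24 * 23
Denominator: 2! = 2
C(24, 2) = 276


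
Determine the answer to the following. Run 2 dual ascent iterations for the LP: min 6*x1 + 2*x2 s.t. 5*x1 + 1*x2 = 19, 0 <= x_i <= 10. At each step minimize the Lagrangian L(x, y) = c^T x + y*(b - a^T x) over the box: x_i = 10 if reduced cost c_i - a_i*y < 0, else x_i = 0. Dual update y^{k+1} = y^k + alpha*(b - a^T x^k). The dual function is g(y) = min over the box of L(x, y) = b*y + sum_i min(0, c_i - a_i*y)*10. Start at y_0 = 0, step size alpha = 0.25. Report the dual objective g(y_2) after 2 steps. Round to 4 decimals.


Dual ascent for LP: min 6*x1 + 2*x2, 5*x1 + 1*x2 = 19, 0 <= x_i <= 10
Step 1: y^k = 0.0, reduced costs: (6.0, 2.0)
  x^k = (0.0, 0.0), subgradient = b - a^T x = 19.0
  y^{k+1} = 0.0 + 0.25*19.0 = 4.75
Step 2: y^k = 4.75, reduced costs: (-17.75, -2.75)
  x^k = (10.0, 10.0), subgradient = b - a^T x = -41.0
  y^{k+1} = 4.75 + 0.25*-41.0 = -5.5
Dual objective at y_2 = -5.5: reduced costs (33.5, 7.5), box minimizer x = (0.0, 0.0)
g(y_2) = b*y + (c1 - a1*y)*x1 + (c2 - a2*y)*x2 = 19*(-5.5) + 33.5*0.0 + 7.5*0.0 = -104.5 + 0.0 + 0.0 = -104.5
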